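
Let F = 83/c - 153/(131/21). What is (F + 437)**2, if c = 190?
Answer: 105623573592889/619512100 ≈ 1.7049e+5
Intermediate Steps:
F = -599597/24890 (F = 83/190 - 153/(131/21) = 83*(1/190) - 153/(131*(1/21)) = 83/190 - 153/131/21 = 83/190 - 153*21/131 = 83/190 - 3213/131 = -599597/24890 ≈ -24.090)
(F + 437)**2 = (-599597/24890 + 437)**2 = (10277333/24890)**2 = 105623573592889/619512100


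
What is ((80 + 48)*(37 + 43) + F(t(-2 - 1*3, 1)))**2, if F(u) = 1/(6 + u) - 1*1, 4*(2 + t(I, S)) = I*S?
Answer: 12686192689/121 ≈ 1.0484e+8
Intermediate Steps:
t(I, S) = -2 + I*S/4 (t(I, S) = -2 + (I*S)/4 = -2 + I*S/4)
F(u) = -1 + 1/(6 + u) (F(u) = 1/(6 + u) - 1 = -1 + 1/(6 + u))
((80 + 48)*(37 + 43) + F(t(-2 - 1*3, 1)))**2 = ((80 + 48)*(37 + 43) + (-5 - (-2 + (1/4)*(-2 - 1*3)*1))/(6 + (-2 + (1/4)*(-2 - 1*3)*1)))**2 = (128*80 + (-5 - (-2 + (1/4)*(-2 - 3)*1))/(6 + (-2 + (1/4)*(-2 - 3)*1)))**2 = (10240 + (-5 - (-2 + (1/4)*(-5)*1))/(6 + (-2 + (1/4)*(-5)*1)))**2 = (10240 + (-5 - (-2 - 5/4))/(6 + (-2 - 5/4)))**2 = (10240 + (-5 - 1*(-13/4))/(6 - 13/4))**2 = (10240 + (-5 + 13/4)/(11/4))**2 = (10240 + (4/11)*(-7/4))**2 = (10240 - 7/11)**2 = (112633/11)**2 = 12686192689/121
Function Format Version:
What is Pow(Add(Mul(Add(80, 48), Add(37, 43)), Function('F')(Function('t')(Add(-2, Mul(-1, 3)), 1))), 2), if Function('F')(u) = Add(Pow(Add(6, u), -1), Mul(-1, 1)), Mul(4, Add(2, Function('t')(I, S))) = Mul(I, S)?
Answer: Rational(12686192689, 121) ≈ 1.0484e+8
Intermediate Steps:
Function('t')(I, S) = Add(-2, Mul(Rational(1, 4), I, S)) (Function('t')(I, S) = Add(-2, Mul(Rational(1, 4), Mul(I, S))) = Add(-2, Mul(Rational(1, 4), I, S)))
Function('F')(u) = Add(-1, Pow(Add(6, u), -1)) (Function('F')(u) = Add(Pow(Add(6, u), -1), -1) = Add(-1, Pow(Add(6, u), -1)))
Pow(Add(Mul(Add(80, 48), Add(37, 43)), Function('F')(Function('t')(Add(-2, Mul(-1, 3)), 1))), 2) = Pow(Add(Mul(Add(80, 48), Add(37, 43)), Mul(Pow(Add(6, Add(-2, Mul(Rational(1, 4), Add(-2, Mul(-1, 3)), 1))), -1), Add(-5, Mul(-1, Add(-2, Mul(Rational(1, 4), Add(-2, Mul(-1, 3)), 1)))))), 2) = Pow(Add(Mul(128, 80), Mul(Pow(Add(6, Add(-2, Mul(Rational(1, 4), Add(-2, -3), 1))), -1), Add(-5, Mul(-1, Add(-2, Mul(Rational(1, 4), Add(-2, -3), 1)))))), 2) = Pow(Add(10240, Mul(Pow(Add(6, Add(-2, Mul(Rational(1, 4), -5, 1))), -1), Add(-5, Mul(-1, Add(-2, Mul(Rational(1, 4), -5, 1)))))), 2) = Pow(Add(10240, Mul(Pow(Add(6, Add(-2, Rational(-5, 4))), -1), Add(-5, Mul(-1, Add(-2, Rational(-5, 4)))))), 2) = Pow(Add(10240, Mul(Pow(Add(6, Rational(-13, 4)), -1), Add(-5, Mul(-1, Rational(-13, 4))))), 2) = Pow(Add(10240, Mul(Pow(Rational(11, 4), -1), Add(-5, Rational(13, 4)))), 2) = Pow(Add(10240, Mul(Rational(4, 11), Rational(-7, 4))), 2) = Pow(Add(10240, Rational(-7, 11)), 2) = Pow(Rational(112633, 11), 2) = Rational(12686192689, 121)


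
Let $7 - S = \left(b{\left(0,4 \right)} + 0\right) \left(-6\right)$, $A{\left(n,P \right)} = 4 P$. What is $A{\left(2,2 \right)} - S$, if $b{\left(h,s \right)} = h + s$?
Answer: $-23$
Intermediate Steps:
$S = 31$ ($S = 7 - \left(\left(0 + 4\right) + 0\right) \left(-6\right) = 7 - \left(4 + 0\right) \left(-6\right) = 7 - 4 \left(-6\right) = 7 - -24 = 7 + 24 = 31$)
$A{\left(2,2 \right)} - S = 4 \cdot 2 - 31 = 8 - 31 = -23$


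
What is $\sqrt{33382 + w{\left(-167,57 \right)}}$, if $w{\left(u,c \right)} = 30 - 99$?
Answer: $\sqrt{33313} \approx 182.52$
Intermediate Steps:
$w{\left(u,c \right)} = -69$ ($w{\left(u,c \right)} = 30 - 99 = -69$)
$\sqrt{33382 + w{\left(-167,57 \right)}} = \sqrt{33382 - 69} = \sqrt{33313}$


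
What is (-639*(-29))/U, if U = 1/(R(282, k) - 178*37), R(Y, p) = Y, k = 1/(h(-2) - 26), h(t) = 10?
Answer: -116819424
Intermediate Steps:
k = -1/16 (k = 1/(10 - 26) = 1/(-16) = -1/16 ≈ -0.062500)
U = -1/6304 (U = 1/(282 - 178*37) = 1/(282 - 6586) = 1/(-6304) = -1/6304 ≈ -0.00015863)
(-639*(-29))/U = (-639*(-29))/(-1/6304) = 18531*(-6304) = -116819424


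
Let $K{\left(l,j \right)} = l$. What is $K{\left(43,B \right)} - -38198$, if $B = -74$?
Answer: $38241$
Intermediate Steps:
$K{\left(43,B \right)} - -38198 = 43 - -38198 = 43 + 38198 = 38241$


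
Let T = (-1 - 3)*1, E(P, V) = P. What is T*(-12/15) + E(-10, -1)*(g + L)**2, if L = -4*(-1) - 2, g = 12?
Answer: -9784/5 ≈ -1956.8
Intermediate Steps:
L = 2 (L = 4 - 2 = 2)
T = -4 (T = -4*1 = -4)
T*(-12/15) + E(-10, -1)*(g + L)**2 = -(-48)/15 - 10*(12 + 2)**2 = -(-48)/15 - 10*14**2 = -4*(-4/5) - 10*196 = 16/5 - 1960 = -9784/5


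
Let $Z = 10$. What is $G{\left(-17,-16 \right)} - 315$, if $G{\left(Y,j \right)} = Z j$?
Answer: $-475$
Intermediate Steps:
$G{\left(Y,j \right)} = 10 j$
$G{\left(-17,-16 \right)} - 315 = 10 \left(-16\right) - 315 = -160 - 315 = -475$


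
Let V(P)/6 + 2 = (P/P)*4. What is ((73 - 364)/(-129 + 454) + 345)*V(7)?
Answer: 1342008/325 ≈ 4129.3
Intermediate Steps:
V(P) = 12 (V(P) = -12 + 6*((P/P)*4) = -12 + 6*(1*4) = -12 + 6*4 = -12 + 24 = 12)
((73 - 364)/(-129 + 454) + 345)*V(7) = ((73 - 364)/(-129 + 454) + 345)*12 = (-291/325 + 345)*12 = (111834/325)*12 = 1342008/325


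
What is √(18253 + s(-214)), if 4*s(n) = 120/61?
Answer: √67921243/61 ≈ 135.11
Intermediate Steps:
s(n) = 30/61 (s(n) = (120/61)/4 = (120*(1/61))/4 = (¼)*(120/61) = 30/61)
√(18253 + s(-214)) = √(18253 + 30/61) = √(1113463/61) = √67921243/61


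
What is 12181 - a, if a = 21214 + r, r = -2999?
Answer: -6034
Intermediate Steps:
a = 18215 (a = 21214 - 2999 = 18215)
12181 - a = 12181 - 1*18215 = 12181 - 18215 = -6034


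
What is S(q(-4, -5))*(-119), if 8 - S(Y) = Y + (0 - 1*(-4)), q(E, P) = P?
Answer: -1071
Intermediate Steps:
S(Y) = 4 - Y (S(Y) = 8 - (Y + (0 - 1*(-4))) = 8 - (Y + (0 + 4)) = 8 - (Y + 4) = 8 - (4 + Y) = 8 + (-4 - Y) = 4 - Y)
S(q(-4, -5))*(-119) = (4 - 1*(-5))*(-119) = (4 + 5)*(-119) = 9*(-119) = -1071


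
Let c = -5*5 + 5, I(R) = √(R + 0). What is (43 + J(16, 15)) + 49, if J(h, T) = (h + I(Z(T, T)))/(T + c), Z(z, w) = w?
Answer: 444/5 - √15/5 ≈ 88.025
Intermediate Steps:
I(R) = √R
c = -20 (c = -25 + 5 = -20)
J(h, T) = (h + √T)/(-20 + T) (J(h, T) = (h + √T)/(T - 20) = (h + √T)/(-20 + T))
(43 + J(16, 15)) + 49 = (43 + (16 + √15)/(-20 + 15)) + 49 = (43 + (16 + √15)/(-5)) + 49 = (43 - (16 + √15)/5) + 49 = (43 + (-16/5 - √15/5)) + 49 = (199/5 - √15/5) + 49 = 444/5 - √15/5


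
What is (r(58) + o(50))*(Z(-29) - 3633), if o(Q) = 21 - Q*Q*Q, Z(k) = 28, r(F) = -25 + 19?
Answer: 450570925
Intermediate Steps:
r(F) = -6
o(Q) = 21 - Q³ (o(Q) = 21 - Q²*Q = 21 - Q³)
(r(58) + o(50))*(Z(-29) - 3633) = (-6 + (21 - 1*50³))*(28 - 3633) = (-6 + (21 - 1*125000))*(-3605) = (-6 + (21 - 125000))*(-3605) = (-6 - 124979)*(-3605) = -124985*(-3605) = 450570925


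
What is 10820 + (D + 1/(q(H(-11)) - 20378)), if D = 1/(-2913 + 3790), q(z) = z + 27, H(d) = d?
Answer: 193217888165/17857474 ≈ 10820.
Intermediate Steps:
q(z) = 27 + z
D = 1/877 ≈ 0.0011403
10820 + (D + 1/(q(H(-11)) - 20378)) = 10820 + (1/877 + 1/((27 - 11) - 20378)) = 10820 + (1/877 + 1/(16 - 20378)) = 10820 + (1/877 + 1/(-20362)) = 10820 + (1/877 - 1/20362) = 10820 + 19485/17857474 = 193217888165/17857474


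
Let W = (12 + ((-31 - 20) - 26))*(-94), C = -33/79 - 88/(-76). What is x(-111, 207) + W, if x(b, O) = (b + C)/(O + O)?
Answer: 1898337020/310707 ≈ 6109.7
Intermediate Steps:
C = 1111/1501 (C = -33*1/79 - 88*(-1/76) = -33/79 + 22/19 = 1111/1501 ≈ 0.74017)
x(b, O) = (1111/1501 + b)/(2*O) (x(b, O) = (b + 1111/1501)/(O + O) = (1111/1501 + b)/((2*O)) = (1111/1501 + b)*(1/(2*O)) = (1111/1501 + b)/(2*O))
W = 6110 (W = (12 + (-51 - 26))*(-94) = (12 - 77)*(-94) = -65*(-94) = 6110)
x(-111, 207) + W = (1/3002)*(1111 + 1501*(-111))/207 + 6110 = (1/3002)*(1/207)*(1111 - 166611) + 6110 = (1/3002)*(1/207)*(-165500) + 6110 = -82750/310707 + 6110 = 1898337020/310707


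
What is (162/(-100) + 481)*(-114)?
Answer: -1366233/25 ≈ -54649.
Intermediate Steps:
(162/(-100) + 481)*(-114) = (162*(-1/100) + 481)*(-114) = (-81/50 + 481)*(-114) = (23969/50)*(-114) = -1366233/25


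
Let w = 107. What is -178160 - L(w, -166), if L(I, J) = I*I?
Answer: -189609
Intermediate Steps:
L(I, J) = I²
-178160 - L(w, -166) = -178160 - 1*107² = -178160 - 1*11449 = -178160 - 11449 = -189609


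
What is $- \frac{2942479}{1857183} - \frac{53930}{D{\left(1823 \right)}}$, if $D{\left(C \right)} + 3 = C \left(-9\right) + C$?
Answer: $\frac{57235938017}{27090728421} \approx 2.1128$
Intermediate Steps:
$D{\left(C \right)} = -3 - 8 C$ ($D{\left(C \right)} = -3 + \left(C \left(-9\right) + C\right) = -3 + \left(- 9 C + C\right) = -3 - 8 C$)
$- \frac{2942479}{1857183} - \frac{53930}{D{\left(1823 \right)}} = - \frac{2942479}{1857183} - \frac{53930}{-3 - 14584} = \left(-2942479\right) \frac{1}{1857183} - \frac{53930}{-3 - 14584} = - \frac{2942479}{1857183} - \frac{53930}{-14587} = - \frac{2942479}{1857183} - - \frac{53930}{14587} = - \frac{2942479}{1857183} + \frac{53930}{14587} = \frac{57235938017}{27090728421}$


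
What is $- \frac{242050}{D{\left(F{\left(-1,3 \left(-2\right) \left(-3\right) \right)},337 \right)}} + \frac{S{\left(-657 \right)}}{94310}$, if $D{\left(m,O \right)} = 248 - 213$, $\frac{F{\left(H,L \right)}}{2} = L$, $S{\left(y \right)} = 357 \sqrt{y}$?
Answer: $- \frac{48410}{7} + \frac{1071 i \sqrt{73}}{94310} \approx -6915.7 + 0.097027 i$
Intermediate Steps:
$F{\left(H,L \right)} = 2 L$
$D{\left(m,O \right)} = 35$
$- \frac{242050}{D{\left(F{\left(-1,3 \left(-2\right) \left(-3\right) \right)},337 \right)}} + \frac{S{\left(-657 \right)}}{94310} = - \frac{242050}{35} + \frac{357 \sqrt{-657}}{94310} = \left(-242050\right) \frac{1}{35} + 357 \cdot 3 i \sqrt{73} \cdot \frac{1}{94310} = - \frac{48410}{7} + 1071 i \sqrt{73} \cdot \frac{1}{94310} = - \frac{48410}{7} + \frac{1071 i \sqrt{73}}{94310}$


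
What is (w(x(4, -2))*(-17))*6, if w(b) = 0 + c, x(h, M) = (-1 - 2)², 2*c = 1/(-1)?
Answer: 51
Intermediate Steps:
c = -½ (c = (½)/(-1) = (½)*(-1) = -½ ≈ -0.50000)
x(h, M) = 9 (x(h, M) = (-3)² = 9)
w(b) = -½ (w(b) = 0 - ½ = -½)
(w(x(4, -2))*(-17))*6 = -½*(-17)*6 = (17/2)*6 = 51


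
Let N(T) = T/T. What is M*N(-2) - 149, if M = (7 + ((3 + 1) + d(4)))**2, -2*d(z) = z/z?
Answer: -155/4 ≈ -38.750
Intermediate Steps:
N(T) = 1
d(z) = -1/2 (d(z) = -z/(2*z) = -1/2*1 = -1/2)
M = 441/4 (M = (7 + ((3 + 1) - 1/2))**2 = (7 + (4 - 1/2))**2 = (7 + 7/2)**2 = (21/2)**2 = 441/4 ≈ 110.25)
M*N(-2) - 149 = (441/4)*1 - 149 = 441/4 - 149 = -155/4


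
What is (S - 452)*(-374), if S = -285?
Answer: 275638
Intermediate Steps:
(S - 452)*(-374) = (-285 - 452)*(-374) = -737*(-374) = 275638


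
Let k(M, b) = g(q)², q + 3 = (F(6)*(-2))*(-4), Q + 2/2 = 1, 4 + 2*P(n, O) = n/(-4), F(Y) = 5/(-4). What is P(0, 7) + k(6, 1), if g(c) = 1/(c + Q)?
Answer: -337/169 ≈ -1.9941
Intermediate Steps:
F(Y) = -5/4 (F(Y) = 5*(-¼) = -5/4)
P(n, O) = -2 - n/8 (P(n, O) = -2 + (n/(-4))/2 = -2 + (n*(-¼))/2 = -2 + (-n/4)/2 = -2 - n/8)
Q = 0 (Q = -1 + 1 = 0)
q = -13 (q = -3 - 5/4*(-2)*(-4) = -3 + (5/2)*(-4) = -3 - 10 = -13)
g(c) = 1/c (g(c) = 1/(c + 0) = 1/c)
k(M, b) = 1/169 (k(M, b) = (1/(-13))² = (-1/13)² = 1/169)
P(0, 7) + k(6, 1) = (-2 - ⅛*0) + 1/169 = (-2 + 0) + 1/169 = -2 + 1/169 = -337/169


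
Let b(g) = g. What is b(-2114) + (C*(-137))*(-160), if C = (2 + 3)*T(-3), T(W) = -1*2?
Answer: -221314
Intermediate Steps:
T(W) = -2
C = -10 (C = (2 + 3)*(-2) = 5*(-2) = -10)
b(-2114) + (C*(-137))*(-160) = -2114 - 10*(-137)*(-160) = -2114 + 1370*(-160) = -2114 - 219200 = -221314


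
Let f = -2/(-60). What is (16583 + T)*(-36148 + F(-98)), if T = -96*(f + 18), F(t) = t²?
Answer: -1971130896/5 ≈ -3.9423e+8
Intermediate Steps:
f = 1/30 (f = -2*(-1/60) = 1/30 ≈ 0.033333)
T = -8656/5 (T = -96*(1/30 + 18) = -96*541/30 = -8656/5 ≈ -1731.2)
(16583 + T)*(-36148 + F(-98)) = (16583 - 8656/5)*(-36148 + (-98)²) = 74259*(-36148 + 9604)/5 = (74259/5)*(-26544) = -1971130896/5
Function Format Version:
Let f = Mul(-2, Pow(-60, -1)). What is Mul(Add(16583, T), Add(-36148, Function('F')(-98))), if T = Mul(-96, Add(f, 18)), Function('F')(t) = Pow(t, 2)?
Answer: Rational(-1971130896, 5) ≈ -3.9423e+8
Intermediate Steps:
f = Rational(1, 30) (f = Mul(-2, Rational(-1, 60)) = Rational(1, 30) ≈ 0.033333)
T = Rational(-8656, 5) (T = Mul(-96, Add(Rational(1, 30), 18)) = Mul(-96, Rational(541, 30)) = Rational(-8656, 5) ≈ -1731.2)
Mul(Add(16583, T), Add(-36148, Function('F')(-98))) = Mul(Add(16583, Rational(-8656, 5)), Add(-36148, Pow(-98, 2))) = Mul(Rational(74259, 5), Add(-36148, 9604)) = Mul(Rational(74259, 5), -26544) = Rational(-1971130896, 5)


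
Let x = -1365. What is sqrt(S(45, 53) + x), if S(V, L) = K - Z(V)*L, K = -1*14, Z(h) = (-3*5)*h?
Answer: 2*sqrt(8599) ≈ 185.46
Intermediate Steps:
Z(h) = -15*h
K = -14
S(V, L) = -14 + 15*L*V (S(V, L) = -14 - (-15*V)*L = -14 - (-15)*L*V = -14 + 15*L*V)
sqrt(S(45, 53) + x) = sqrt((-14 + 15*53*45) - 1365) = sqrt((-14 + 35775) - 1365) = sqrt(35761 - 1365) = sqrt(34396) = 2*sqrt(8599)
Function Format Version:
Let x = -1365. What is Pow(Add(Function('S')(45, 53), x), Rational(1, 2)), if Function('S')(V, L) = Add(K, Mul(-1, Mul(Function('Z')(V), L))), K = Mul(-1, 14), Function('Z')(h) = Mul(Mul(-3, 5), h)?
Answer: Mul(2, Pow(8599, Rational(1, 2))) ≈ 185.46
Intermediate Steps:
Function('Z')(h) = Mul(-15, h)
K = -14
Function('S')(V, L) = Add(-14, Mul(15, L, V)) (Function('S')(V, L) = Add(-14, Mul(-1, Mul(Mul(-15, V), L))) = Add(-14, Mul(-1, Mul(-15, L, V))) = Add(-14, Mul(15, L, V)))
Pow(Add(Function('S')(45, 53), x), Rational(1, 2)) = Pow(Add(Add(-14, Mul(15, 53, 45)), -1365), Rational(1, 2)) = Pow(Add(Add(-14, 35775), -1365), Rational(1, 2)) = Pow(Add(35761, -1365), Rational(1, 2)) = Pow(34396, Rational(1, 2)) = Mul(2, Pow(8599, Rational(1, 2)))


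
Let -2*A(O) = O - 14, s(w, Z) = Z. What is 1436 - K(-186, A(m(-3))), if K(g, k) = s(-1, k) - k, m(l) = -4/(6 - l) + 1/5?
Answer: 1436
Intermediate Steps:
m(l) = ⅕ - 4/(6 - l) (m(l) = -4/(6 - l) + 1*(⅕) = -4/(6 - l) + ⅕ = ⅕ - 4/(6 - l))
A(O) = 7 - O/2 (A(O) = -(O - 14)/2 = -(-14 + O)/2 = 7 - O/2)
K(g, k) = 0 (K(g, k) = k - k = 0)
1436 - K(-186, A(m(-3))) = 1436 - 1*0 = 1436 + 0 = 1436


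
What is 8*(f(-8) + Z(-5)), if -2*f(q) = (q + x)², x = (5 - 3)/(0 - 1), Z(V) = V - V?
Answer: -400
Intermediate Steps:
Z(V) = 0
x = -2 (x = 2/(-1) = 2*(-1) = -2)
f(q) = -(-2 + q)²/2 (f(q) = -(q - 2)²/2 = -(-2 + q)²/2)
8*(f(-8) + Z(-5)) = 8*(-(-2 - 8)²/2 + 0) = 8*(-½*(-10)² + 0) = 8*(-½*100 + 0) = 8*(-50 + 0) = 8*(-50) = -400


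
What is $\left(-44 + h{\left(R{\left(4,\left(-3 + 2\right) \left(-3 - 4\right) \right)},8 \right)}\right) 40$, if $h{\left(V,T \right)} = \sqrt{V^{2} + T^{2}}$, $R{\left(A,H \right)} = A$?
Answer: $-1760 + 160 \sqrt{5} \approx -1402.2$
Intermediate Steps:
$h{\left(V,T \right)} = \sqrt{T^{2} + V^{2}}$
$\left(-44 + h{\left(R{\left(4,\left(-3 + 2\right) \left(-3 - 4\right) \right)},8 \right)}\right) 40 = \left(-44 + \sqrt{8^{2} + 4^{2}}\right) 40 = \left(-44 + \sqrt{64 + 16}\right) 40 = \left(-44 + \sqrt{80}\right) 40 = \left(-44 + 4 \sqrt{5}\right) 40 = -1760 + 160 \sqrt{5}$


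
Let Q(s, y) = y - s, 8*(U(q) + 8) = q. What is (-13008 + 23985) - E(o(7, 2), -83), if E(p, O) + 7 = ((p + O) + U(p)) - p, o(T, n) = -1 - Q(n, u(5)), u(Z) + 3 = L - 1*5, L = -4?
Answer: 88587/8 ≈ 11073.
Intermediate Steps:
u(Z) = -12 (u(Z) = -3 + (-4 - 1*5) = -3 + (-4 - 5) = -3 - 9 = -12)
U(q) = -8 + q/8
o(T, n) = 11 + n (o(T, n) = -1 - (-12 - n) = -1 + (12 + n) = 11 + n)
E(p, O) = -15 + O + p/8 (E(p, O) = -7 + (((p + O) + (-8 + p/8)) - p) = -7 + (((O + p) + (-8 + p/8)) - p) = -7 + ((-8 + O + 9*p/8) - p) = -7 + (-8 + O + p/8) = -15 + O + p/8)
(-13008 + 23985) - E(o(7, 2), -83) = (-13008 + 23985) - (-15 - 83 + (11 + 2)/8) = 10977 - (-15 - 83 + (⅛)*13) = 10977 - (-15 - 83 + 13/8) = 10977 - 1*(-771/8) = 10977 + 771/8 = 88587/8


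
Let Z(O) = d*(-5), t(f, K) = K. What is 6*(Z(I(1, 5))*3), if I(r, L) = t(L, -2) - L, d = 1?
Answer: -90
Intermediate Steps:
I(r, L) = -2 - L
Z(O) = -5 (Z(O) = 1*(-5) = -5)
6*(Z(I(1, 5))*3) = 6*(-5*3) = 6*(-15) = -90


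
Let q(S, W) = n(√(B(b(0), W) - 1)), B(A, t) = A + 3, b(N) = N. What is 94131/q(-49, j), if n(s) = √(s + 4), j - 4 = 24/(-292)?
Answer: 94131/√(4 + √2) ≈ 40454.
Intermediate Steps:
B(A, t) = 3 + A
j = 286/73 (j = 4 + 24/(-292) = 4 + 24*(-1/292) = 4 - 6/73 = 286/73 ≈ 3.9178)
n(s) = √(4 + s)
q(S, W) = √(4 + √2) (q(S, W) = √(4 + √((3 + 0) - 1)) = √(4 + √(3 - 1)) = √(4 + √2))
94131/q(-49, j) = 94131/(√(4 + √2)) = 94131/√(4 + √2)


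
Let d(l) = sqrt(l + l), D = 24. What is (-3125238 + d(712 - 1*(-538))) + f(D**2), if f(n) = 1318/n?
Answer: -900053485/288 ≈ -3.1252e+6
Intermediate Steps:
d(l) = sqrt(2)*sqrt(l) (d(l) = sqrt(2*l) = sqrt(2)*sqrt(l))
(-3125238 + d(712 - 1*(-538))) + f(D**2) = (-3125238 + sqrt(2)*sqrt(712 - 1*(-538))) + 1318/(24**2) = (-3125238 + sqrt(2)*sqrt(712 + 538)) + 1318/576 = (-3125238 + sqrt(2)*sqrt(1250)) + 1318*(1/576) = (-3125238 + sqrt(2)*(25*sqrt(2))) + 659/288 = (-3125238 + 50) + 659/288 = -3125188 + 659/288 = -900053485/288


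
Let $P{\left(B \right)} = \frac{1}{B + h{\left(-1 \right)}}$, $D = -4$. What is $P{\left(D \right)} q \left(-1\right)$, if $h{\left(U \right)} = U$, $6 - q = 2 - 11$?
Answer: $3$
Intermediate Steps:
$q = 15$ ($q = 6 - \left(2 - 11\right) = 6 - -9 = 6 + 9 = 15$)
$P{\left(B \right)} = \frac{1}{-1 + B}$ ($P{\left(B \right)} = \frac{1}{B - 1} = \frac{1}{-1 + B}$)
$P{\left(D \right)} q \left(-1\right) = \frac{1}{-1 - 4} \cdot 15 \left(-1\right) = \frac{1}{-5} \cdot 15 \left(-1\right) = \left(- \frac{1}{5}\right) 15 \left(-1\right) = \left(-3\right) \left(-1\right) = 3$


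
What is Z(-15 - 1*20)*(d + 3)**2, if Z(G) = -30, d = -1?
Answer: -120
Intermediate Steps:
Z(-15 - 1*20)*(d + 3)**2 = -30*(-1 + 3)**2 = -30*2**2 = -30*4 = -120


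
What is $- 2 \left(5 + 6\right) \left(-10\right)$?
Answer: $220$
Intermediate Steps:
$- 2 \left(5 + 6\right) \left(-10\right) = \left(-2\right) 11 \left(-10\right) = \left(-22\right) \left(-10\right) = 220$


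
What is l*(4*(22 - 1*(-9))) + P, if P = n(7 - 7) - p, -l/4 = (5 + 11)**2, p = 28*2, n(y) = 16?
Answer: -127016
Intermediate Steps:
p = 56
l = -1024 (l = -4*(5 + 11)**2 = -4*16**2 = -4*256 = -1024)
P = -40 (P = 16 - 1*56 = 16 - 56 = -40)
l*(4*(22 - 1*(-9))) + P = -4096*(22 - 1*(-9)) - 40 = -4096*(22 + 9) - 40 = -4096*31 - 40 = -1024*124 - 40 = -126976 - 40 = -127016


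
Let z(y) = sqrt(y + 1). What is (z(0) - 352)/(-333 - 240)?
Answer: 117/191 ≈ 0.61257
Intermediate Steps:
z(y) = sqrt(1 + y)
(z(0) - 352)/(-333 - 240) = (sqrt(1 + 0) - 352)/(-333 - 240) = (sqrt(1) - 352)/(-573) = (1 - 352)*(-1/573) = -351*(-1/573) = 117/191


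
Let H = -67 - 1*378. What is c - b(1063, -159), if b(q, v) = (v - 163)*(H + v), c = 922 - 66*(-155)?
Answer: -183336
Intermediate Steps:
c = 11152 (c = 922 + 10230 = 11152)
H = -445 (H = -67 - 378 = -445)
b(q, v) = (-445 + v)*(-163 + v) (b(q, v) = (v - 163)*(-445 + v) = (-163 + v)*(-445 + v) = (-445 + v)*(-163 + v))
c - b(1063, -159) = 11152 - (72535 + (-159)² - 608*(-159)) = 11152 - (72535 + 25281 + 96672) = 11152 - 1*194488 = 11152 - 194488 = -183336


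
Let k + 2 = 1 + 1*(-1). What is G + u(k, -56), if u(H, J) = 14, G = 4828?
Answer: 4842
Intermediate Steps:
k = -2 (k = -2 + (1 + 1*(-1)) = -2 + (1 - 1) = -2 + 0 = -2)
G + u(k, -56) = 4828 + 14 = 4842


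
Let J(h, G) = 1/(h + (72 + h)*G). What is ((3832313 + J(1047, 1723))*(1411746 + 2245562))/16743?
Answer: 6759485736998854811/8074663353 ≈ 8.3712e+8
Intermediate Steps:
J(h, G) = 1/(h + G*(72 + h))
((3832313 + J(1047, 1723))*(1411746 + 2245562))/16743 = ((3832313 + 1/(1047 + 72*1723 + 1723*1047))*(1411746 + 2245562))/16743 = ((3832313 + 1/(1047 + 124056 + 1803981))*3657308)*(1/16743) = ((3832313 + 1/1929084)*3657308)*(1/16743) = ((7392853691293/1929084)*3657308)*(1/16743) = (6759485736998854811/482271)*(1/16743) = 6759485736998854811/8074663353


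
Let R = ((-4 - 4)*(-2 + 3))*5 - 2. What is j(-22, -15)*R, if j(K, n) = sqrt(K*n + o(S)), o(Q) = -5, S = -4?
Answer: -210*sqrt(13) ≈ -757.17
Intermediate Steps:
j(K, n) = sqrt(-5 + K*n) (j(K, n) = sqrt(K*n - 5) = sqrt(-5 + K*n))
R = -42 (R = -8*1*5 - 2 = -8*5 - 2 = -40 - 2 = -42)
j(-22, -15)*R = sqrt(-5 - 22*(-15))*(-42) = sqrt(-5 + 330)*(-42) = sqrt(325)*(-42) = (5*sqrt(13))*(-42) = -210*sqrt(13)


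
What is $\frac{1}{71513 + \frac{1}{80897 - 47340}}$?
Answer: $\frac{33557}{2399761742} \approx 1.3983 \cdot 10^{-5}$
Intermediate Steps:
$\frac{1}{71513 + \frac{1}{80897 - 47340}} = \frac{1}{71513 + \frac{1}{33557}} = \frac{1}{\frac{2399761742}{33557}} = \frac{33557}{2399761742}$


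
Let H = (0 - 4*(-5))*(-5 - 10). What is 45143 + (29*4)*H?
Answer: 10343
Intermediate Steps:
H = -300 (H = (0 + 20)*(-15) = 20*(-15) = -300)
45143 + (29*4)*H = 45143 + (29*4)*(-300) = 45143 + 116*(-300) = 45143 - 34800 = 10343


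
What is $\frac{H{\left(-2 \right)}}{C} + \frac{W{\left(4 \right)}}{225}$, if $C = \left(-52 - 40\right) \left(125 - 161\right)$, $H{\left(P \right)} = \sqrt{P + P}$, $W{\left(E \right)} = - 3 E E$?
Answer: $- \frac{16}{75} + \frac{i}{1656} \approx -0.21333 + 0.00060386 i$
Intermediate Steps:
$W{\left(E \right)} = - 3 E^{2}$
$H{\left(P \right)} = \sqrt{2} \sqrt{P}$ ($H{\left(P \right)} = \sqrt{2 P} = \sqrt{2} \sqrt{P}$)
$C = 3312$ ($C = \left(-92\right) \left(-36\right) = 3312$)
$\frac{H{\left(-2 \right)}}{C} + \frac{W{\left(4 \right)}}{225} = \frac{\sqrt{2} \sqrt{-2}}{3312} + \frac{\left(-3\right) 4^{2}}{225} = \sqrt{2} i \sqrt{2} \cdot \frac{1}{3312} + \left(-3\right) 16 \cdot \frac{1}{225} = 2 i \frac{1}{3312} - \frac{16}{75} = \frac{i}{1656} - \frac{16}{75} = - \frac{16}{75} + \frac{i}{1656}$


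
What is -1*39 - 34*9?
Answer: -345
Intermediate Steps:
-1*39 - 34*9 = -39 - 306 = -345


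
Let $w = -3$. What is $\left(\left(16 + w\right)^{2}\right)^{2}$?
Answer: $28561$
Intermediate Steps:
$\left(\left(16 + w\right)^{2}\right)^{2} = \left(\left(16 - 3\right)^{2}\right)^{2} = \left(13^{2}\right)^{2} = 169^{2} = 28561$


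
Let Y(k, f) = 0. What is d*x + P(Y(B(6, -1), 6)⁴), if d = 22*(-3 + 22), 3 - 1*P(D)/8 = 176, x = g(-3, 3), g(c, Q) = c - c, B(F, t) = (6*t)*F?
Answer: -1384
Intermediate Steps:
B(F, t) = 6*F*t
g(c, Q) = 0
x = 0
P(D) = -1384 (P(D) = 24 - 8*176 = 24 - 1408 = -1384)
d = 418 (d = 22*19 = 418)
d*x + P(Y(B(6, -1), 6)⁴) = 418*0 - 1384 = 0 - 1384 = -1384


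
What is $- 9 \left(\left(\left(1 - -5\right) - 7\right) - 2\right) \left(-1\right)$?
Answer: $-27$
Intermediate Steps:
$- 9 \left(\left(\left(1 - -5\right) - 7\right) - 2\right) \left(-1\right) = - 9 \left(\left(\left(1 + 5\right) - 7\right) - 2\right) \left(-1\right) = - 9 \left(\left(6 - 7\right) - 2\right) \left(-1\right) = - 9 \left(-1 - 2\right) \left(-1\right) = \left(-9\right) \left(-3\right) \left(-1\right) = 27 \left(-1\right) = -27$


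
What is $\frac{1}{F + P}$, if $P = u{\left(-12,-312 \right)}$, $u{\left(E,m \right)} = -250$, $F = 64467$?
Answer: $\frac{1}{64217} \approx 1.5572 \cdot 10^{-5}$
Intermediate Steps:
$P = -250$
$\frac{1}{F + P} = \frac{1}{64467 - 250} = \frac{1}{64217}$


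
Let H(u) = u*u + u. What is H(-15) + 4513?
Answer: 4723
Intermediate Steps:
H(u) = u + u**2 (H(u) = u**2 + u = u + u**2)
H(-15) + 4513 = -15*(1 - 15) + 4513 = -15*(-14) + 4513 = 210 + 4513 = 4723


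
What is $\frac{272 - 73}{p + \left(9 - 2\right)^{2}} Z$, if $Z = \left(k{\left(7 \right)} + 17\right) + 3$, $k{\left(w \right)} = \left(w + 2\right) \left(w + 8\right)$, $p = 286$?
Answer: $\frac{6169}{67} \approx 92.075$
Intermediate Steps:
$k{\left(w \right)} = \left(2 + w\right) \left(8 + w\right)$
$Z = 155$ ($Z = \left(\left(16 + 7^{2} + 10 \cdot 7\right) + 17\right) + 3 = \left(\left(16 + 49 + 70\right) + 17\right) + 3 = \left(135 + 17\right) + 3 = 152 + 3 = 155$)
$\frac{272 - 73}{p + \left(9 - 2\right)^{2}} Z = \frac{272 - 73}{286 + \left(9 - 2\right)^{2}} \cdot 155 = \frac{199}{286 + 7^{2}} \cdot 155 = \frac{199}{286 + 49} \cdot 155 = \frac{199}{335} \cdot 155 = \frac{6169}{67}$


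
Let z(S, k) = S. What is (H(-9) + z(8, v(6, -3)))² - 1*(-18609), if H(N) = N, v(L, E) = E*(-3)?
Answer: 18610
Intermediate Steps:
v(L, E) = -3*E
(H(-9) + z(8, v(6, -3)))² - 1*(-18609) = (-9 + 8)² - 1*(-18609) = (-1)² + 18609 = 1 + 18609 = 18610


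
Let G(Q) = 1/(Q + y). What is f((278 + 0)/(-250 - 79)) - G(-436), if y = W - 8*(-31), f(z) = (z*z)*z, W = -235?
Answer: -192606881/320501601 ≈ -0.60095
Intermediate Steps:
f(z) = z³ (f(z) = z²*z = z³)
y = 13 (y = -235 - 8*(-31) = -235 + 248 = 13)
G(Q) = 1/(13 + Q) (G(Q) = 1/(Q + 13) = 1/(13 + Q))
f((278 + 0)/(-250 - 79)) - G(-436) = ((278 + 0)/(-250 - 79))³ - 1/(13 - 436) = (278/(-329))³ - 1/(-423) = (278*(-1/329))³ - 1*(-1/423) = (-278/329)³ + 1/423 = -21484952/35611289 + 1/423 = -192606881/320501601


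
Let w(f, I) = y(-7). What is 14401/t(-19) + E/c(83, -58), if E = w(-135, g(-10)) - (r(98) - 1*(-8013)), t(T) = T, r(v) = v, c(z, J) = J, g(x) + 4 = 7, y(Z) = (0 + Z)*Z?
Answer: -11760/19 ≈ -618.95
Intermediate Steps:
y(Z) = Z**2 (y(Z) = Z*Z = Z**2)
g(x) = 3 (g(x) = -4 + 7 = 3)
w(f, I) = 49 (w(f, I) = (-7)**2 = 49)
E = -8062 (E = 49 - (98 - 1*(-8013)) = 49 - (98 + 8013) = 49 - 1*8111 = 49 - 8111 = -8062)
14401/t(-19) + E/c(83, -58) = 14401/(-19) - 8062/(-58) = 14401*(-1/19) - 8062*(-1/58) = -14401/19 + 139 = -11760/19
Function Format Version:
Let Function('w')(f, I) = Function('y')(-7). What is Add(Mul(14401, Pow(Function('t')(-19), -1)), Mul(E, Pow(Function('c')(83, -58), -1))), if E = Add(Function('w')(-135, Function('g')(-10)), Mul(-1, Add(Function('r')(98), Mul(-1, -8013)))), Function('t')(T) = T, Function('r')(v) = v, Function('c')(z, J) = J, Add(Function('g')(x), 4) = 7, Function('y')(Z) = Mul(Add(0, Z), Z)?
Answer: Rational(-11760, 19) ≈ -618.95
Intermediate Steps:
Function('y')(Z) = Pow(Z, 2) (Function('y')(Z) = Mul(Z, Z) = Pow(Z, 2))
Function('g')(x) = 3 (Function('g')(x) = Add(-4, 7) = 3)
Function('w')(f, I) = 49 (Function('w')(f, I) = Pow(-7, 2) = 49)
E = -8062 (E = Add(49, Mul(-1, Add(98, Mul(-1, -8013)))) = Add(49, Mul(-1, Add(98, 8013))) = Add(49, Mul(-1, 8111)) = Add(49, -8111) = -8062)
Add(Mul(14401, Pow(Function('t')(-19), -1)), Mul(E, Pow(Function('c')(83, -58), -1))) = Add(Mul(14401, Pow(-19, -1)), Mul(-8062, Pow(-58, -1))) = Add(Mul(14401, Rational(-1, 19)), Mul(-8062, Rational(-1, 58))) = Add(Rational(-14401, 19), 139) = Rational(-11760, 19)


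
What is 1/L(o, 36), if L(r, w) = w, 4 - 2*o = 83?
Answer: 1/36 ≈ 0.027778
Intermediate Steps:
o = -79/2 (o = 2 - 1/2*83 = 2 - 83/2 = -79/2 ≈ -39.500)
1/L(o, 36) = 1/36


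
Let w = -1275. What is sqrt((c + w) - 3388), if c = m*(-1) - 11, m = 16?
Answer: I*sqrt(4690) ≈ 68.484*I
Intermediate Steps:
c = -27 (c = 16*(-1) - 11 = -16 - 11 = -27)
sqrt((c + w) - 3388) = sqrt((-27 - 1275) - 3388) = sqrt(-1302 - 3388) = sqrt(-4690) = I*sqrt(4690)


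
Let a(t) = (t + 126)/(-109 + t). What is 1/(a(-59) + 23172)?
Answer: 168/3892829 ≈ 4.3156e-5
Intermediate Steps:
a(t) = (126 + t)/(-109 + t)
1/(a(-59) + 23172) = 1/((126 - 59)/(-109 - 59) + 23172) = 1/(67/(-168) + 23172) = 1/(-1/168*67 + 23172) = 1/(-67/168 + 23172) = 1/(3892829/168) = 168/3892829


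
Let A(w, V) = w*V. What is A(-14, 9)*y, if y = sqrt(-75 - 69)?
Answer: -1512*I ≈ -1512.0*I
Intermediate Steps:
A(w, V) = V*w
y = 12*I (y = sqrt(-144) = 12*I ≈ 12.0*I)
A(-14, 9)*y = (9*(-14))*(12*I) = -1512*I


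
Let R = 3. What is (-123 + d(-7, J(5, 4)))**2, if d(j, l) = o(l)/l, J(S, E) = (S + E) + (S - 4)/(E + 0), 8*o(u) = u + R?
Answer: 1321976881/87616 ≈ 15088.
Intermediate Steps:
o(u) = 3/8 + u/8 (o(u) = (u + 3)/8 = (3 + u)/8 = 3/8 + u/8)
J(S, E) = E + S + (-4 + S)/E (J(S, E) = (E + S) + (-4 + S)/E = E + S + (-4 + S)/E)
d(j, l) = (3/8 + l/8)/l
(-123 + d(-7, J(5, 4)))**2 = (-123 + (3 + (-4 + 5 + 4*(4 + 5))/4)/(8*(((-4 + 5 + 4*(4 + 5))/4))))**2 = (-123 + (3 + (-4 + 5 + 4*9)/4)/(8*(((-4 + 5 + 4*9)/4))))**2 = (-123 + (3 + (-4 + 5 + 36)/4)/(8*(((-4 + 5 + 36)/4))))**2 = (-123 + (3 + (1/4)*37)/(8*(((1/4)*37))))**2 = (-123 + (3 + 37/4)/(8*(37/4)))**2 = (-123 + (1/8)*(4/37)*(49/4))**2 = (-123 + 49/296)**2 = (-36359/296)**2 = 1321976881/87616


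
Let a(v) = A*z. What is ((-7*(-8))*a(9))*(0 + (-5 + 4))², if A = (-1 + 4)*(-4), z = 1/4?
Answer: -168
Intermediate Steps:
z = ¼ ≈ 0.25000
A = -12 (A = 3*(-4) = -12)
a(v) = -3 (a(v) = -12*¼ = -3)
((-7*(-8))*a(9))*(0 + (-5 + 4))² = (-7*(-8)*(-3))*(0 + (-5 + 4))² = (56*(-3))*(0 - 1)² = -168*(-1)² = -168*1 = -168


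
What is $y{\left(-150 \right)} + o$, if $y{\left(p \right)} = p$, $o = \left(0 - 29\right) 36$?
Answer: $-1194$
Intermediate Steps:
$o = -1044$ ($o = \left(-29\right) 36 = -1044$)
$y{\left(-150 \right)} + o = -150 - 1044 = -1194$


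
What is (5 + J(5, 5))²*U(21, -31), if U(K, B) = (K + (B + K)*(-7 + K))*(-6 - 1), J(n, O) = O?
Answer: 83300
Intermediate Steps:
U(K, B) = -7*K - 7*(-7 + K)*(B + K) (U(K, B) = (K + (-7 + K)*(B + K))*(-7) = -7*K - 7*(-7 + K)*(B + K))
(5 + J(5, 5))²*U(21, -31) = (5 + 5)²*(-7*21² + 42*21 + 49*(-31) - 7*(-31)*21) = 10²*(-7*441 + 882 - 1519 + 4557) = 100*(-3087 + 882 - 1519 + 4557) = 100*833 = 83300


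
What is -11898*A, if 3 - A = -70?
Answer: -868554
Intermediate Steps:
A = 73 (A = 3 - 1*(-70) = 3 + 70 = 73)
-11898*A = -11898*73 = -868554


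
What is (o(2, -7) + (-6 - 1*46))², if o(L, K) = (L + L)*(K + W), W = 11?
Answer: 1296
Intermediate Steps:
o(L, K) = 2*L*(11 + K) (o(L, K) = (L + L)*(K + 11) = (2*L)*(11 + K) = 2*L*(11 + K))
(o(2, -7) + (-6 - 1*46))² = (2*2*(11 - 7) + (-6 - 1*46))² = (2*2*4 + (-6 - 46))² = (16 - 52)² = (-36)² = 1296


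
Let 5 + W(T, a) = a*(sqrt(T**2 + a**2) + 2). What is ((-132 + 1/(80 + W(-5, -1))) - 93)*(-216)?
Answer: 257710032/5303 - 216*sqrt(26)/5303 ≈ 48597.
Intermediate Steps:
W(T, a) = -5 + a*(2 + sqrt(T**2 + a**2)) (W(T, a) = -5 + a*(sqrt(T**2 + a**2) + 2) = -5 + a*(2 + sqrt(T**2 + a**2)))
((-132 + 1/(80 + W(-5, -1))) - 93)*(-216) = ((-132 + 1/(80 + (-5 + 2*(-1) - sqrt((-5)**2 + (-1)**2)))) - 93)*(-216) = ((-132 + 1/(80 + (-5 - 2 - sqrt(25 + 1)))) - 93)*(-216) = ((-132 + 1/(80 + (-5 - 2 - sqrt(26)))) - 93)*(-216) = ((-132 + 1/(80 + (-7 - sqrt(26)))) - 93)*(-216) = ((-132 + 1/(73 - sqrt(26))) - 93)*(-216) = (-225 + 1/(73 - sqrt(26)))*(-216) = 48600 - 216/(73 - sqrt(26))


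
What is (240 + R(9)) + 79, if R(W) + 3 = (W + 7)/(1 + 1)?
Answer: 324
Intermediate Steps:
R(W) = 1/2 + W/2 (R(W) = -3 + (W + 7)/(1 + 1) = -3 + (7 + W)/2 = -3 + (7 + W)*(1/2) = -3 + (7/2 + W/2) = 1/2 + W/2)
(240 + R(9)) + 79 = (240 + (1/2 + (1/2)*9)) + 79 = (240 + (1/2 + 9/2)) + 79 = (240 + 5) + 79 = 245 + 79 = 324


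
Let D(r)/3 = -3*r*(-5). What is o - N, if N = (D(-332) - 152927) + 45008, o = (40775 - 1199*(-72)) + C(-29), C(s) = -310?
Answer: 249652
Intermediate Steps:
D(r) = 45*r (D(r) = 3*(-3*r*(-5)) = 3*(15*r) = 45*r)
o = 126793 (o = (40775 - 1199*(-72)) - 310 = (40775 + 86328) - 310 = 127103 - 310 = 126793)
N = -122859 (N = (45*(-332) - 152927) + 45008 = (-14940 - 152927) + 45008 = -167867 + 45008 = -122859)
o - N = 126793 - 1*(-122859) = 126793 + 122859 = 249652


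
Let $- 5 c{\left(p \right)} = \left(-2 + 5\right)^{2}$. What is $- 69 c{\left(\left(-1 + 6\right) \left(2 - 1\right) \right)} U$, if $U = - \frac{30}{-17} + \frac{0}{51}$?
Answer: $\frac{3726}{17} \approx 219.18$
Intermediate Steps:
$c{\left(p \right)} = - \frac{9}{5}$ ($c{\left(p \right)} = - \frac{\left(-2 + 5\right)^{2}}{5} = - \frac{3^{2}}{5} = \left(- \frac{1}{5}\right) 9 = - \frac{9}{5}$)
$U = \frac{30}{17}$ ($U = \left(-30\right) \left(- \frac{1}{17}\right) + 0 \cdot \frac{1}{51} = \frac{30}{17} + 0 = \frac{30}{17} \approx 1.7647$)
$- 69 c{\left(\left(-1 + 6\right) \left(2 - 1\right) \right)} U = \left(-69\right) \left(- \frac{9}{5}\right) \frac{30}{17} = \frac{621}{5} \cdot \frac{30}{17} = \frac{3726}{17}$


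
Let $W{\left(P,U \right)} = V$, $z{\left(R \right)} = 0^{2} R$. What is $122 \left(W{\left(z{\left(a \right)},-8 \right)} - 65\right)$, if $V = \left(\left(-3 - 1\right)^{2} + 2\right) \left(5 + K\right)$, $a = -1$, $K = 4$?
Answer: $11834$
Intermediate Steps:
$V = 162$ ($V = \left(\left(-3 - 1\right)^{2} + 2\right) \left(5 + 4\right) = \left(\left(-4\right)^{2} + 2\right) 9 = \left(16 + 2\right) 9 = 18 \cdot 9 = 162$)
$z{\left(R \right)} = 0$ ($z{\left(R \right)} = 0 R = 0$)
$W{\left(P,U \right)} = 162$
$122 \left(W{\left(z{\left(a \right)},-8 \right)} - 65\right) = 122 \left(162 - 65\right) = 122 \cdot 97 = 11834$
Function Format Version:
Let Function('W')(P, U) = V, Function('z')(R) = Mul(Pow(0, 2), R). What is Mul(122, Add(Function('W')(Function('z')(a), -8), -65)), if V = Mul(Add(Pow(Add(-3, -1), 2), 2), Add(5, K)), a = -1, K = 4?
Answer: 11834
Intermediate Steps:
V = 162 (V = Mul(Add(Pow(Add(-3, -1), 2), 2), Add(5, 4)) = Mul(Add(Pow(-4, 2), 2), 9) = Mul(Add(16, 2), 9) = Mul(18, 9) = 162)
Function('z')(R) = 0 (Function('z')(R) = Mul(0, R) = 0)
Function('W')(P, U) = 162
Mul(122, Add(Function('W')(Function('z')(a), -8), -65)) = Mul(122, Add(162, -65)) = Mul(122, 97) = 11834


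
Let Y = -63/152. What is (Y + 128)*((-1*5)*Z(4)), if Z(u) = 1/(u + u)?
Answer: -96965/1216 ≈ -79.741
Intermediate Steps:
Y = -63/152 (Y = -63*1/152 = -63/152 ≈ -0.41447)
Z(u) = 1/(2*u)
(Y + 128)*((-1*5)*Z(4)) = (-63/152 + 128)*((-1*5)*((1/2)/4)) = 19393*(-5/(2*4))/152 = 19393*(-5*1/8)/152 = (19393/152)*(-5/8) = -96965/1216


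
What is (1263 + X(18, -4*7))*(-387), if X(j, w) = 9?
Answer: -492264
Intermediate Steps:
(1263 + X(18, -4*7))*(-387) = (1263 + 9)*(-387) = 1272*(-387) = -492264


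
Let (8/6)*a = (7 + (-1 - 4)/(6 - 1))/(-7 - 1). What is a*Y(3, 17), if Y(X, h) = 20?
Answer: -45/4 ≈ -11.250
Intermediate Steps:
a = -9/16 (a = 3*((7 + (-1 - 4)/(6 - 1))/(-7 - 1))/4 = 3*((7 - 5/5)/(-8))/4 = 3*((7 - 5*⅕)*(-⅛))/4 = 3*((7 - 1)*(-⅛))/4 = 3*(6*(-⅛))/4 = (¾)*(-¾) = -9/16 ≈ -0.56250)
a*Y(3, 17) = -9/16*20 = -45/4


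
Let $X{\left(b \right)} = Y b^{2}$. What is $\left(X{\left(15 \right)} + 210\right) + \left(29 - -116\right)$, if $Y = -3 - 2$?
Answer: $-770$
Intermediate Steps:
$Y = -5$ ($Y = -3 - 2 = -5$)
$X{\left(b \right)} = - 5 b^{2}$
$\left(X{\left(15 \right)} + 210\right) + \left(29 - -116\right) = \left(- 5 \cdot 15^{2} + 210\right) + \left(29 - -116\right) = \left(\left(-5\right) 225 + 210\right) + \left(29 + 116\right) = \left(-1125 + 210\right) + 145 = -915 + 145 = -770$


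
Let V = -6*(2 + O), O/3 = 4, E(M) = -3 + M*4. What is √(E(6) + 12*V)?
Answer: I*√987 ≈ 31.417*I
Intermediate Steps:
E(M) = -3 + 4*M
O = 12 (O = 3*4 = 12)
V = -84 (V = -6*(2 + 12) = -6*14 = -84)
√(E(6) + 12*V) = √((-3 + 4*6) + 12*(-84)) = √((-3 + 24) - 1008) = √(21 - 1008) = √(-987) = I*√987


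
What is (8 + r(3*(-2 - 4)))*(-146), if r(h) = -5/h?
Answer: -10877/9 ≈ -1208.6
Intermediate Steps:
(8 + r(3*(-2 - 4)))*(-146) = (8 - 5*1/(3*(-2 - 4)))*(-146) = (8 - 5/(3*(-6)))*(-146) = (8 - 5/(-18))*(-146) = (8 - 5*(-1/18))*(-146) = (8 + 5/18)*(-146) = (149/18)*(-146) = -10877/9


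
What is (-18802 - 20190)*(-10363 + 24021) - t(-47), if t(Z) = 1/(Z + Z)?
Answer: -50059957183/94 ≈ -5.3255e+8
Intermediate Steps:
t(Z) = 1/(2*Z)
(-18802 - 20190)*(-10363 + 24021) - t(-47) = (-18802 - 20190)*(-10363 + 24021) - 1/(2*(-47)) = -38992*13658 - (-1)/(2*47) = -532552736 - 1*(-1/94) = -532552736 + 1/94 = -50059957183/94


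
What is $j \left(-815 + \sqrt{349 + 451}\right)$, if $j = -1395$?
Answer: $1136925 - 27900 \sqrt{2} \approx 1.0975 \cdot 10^{6}$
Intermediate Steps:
$j \left(-815 + \sqrt{349 + 451}\right) = - 1395 \left(-815 + \sqrt{349 + 451}\right) = - 1395 \left(-815 + \sqrt{800}\right) = - 1395 \left(-815 + 20 \sqrt{2}\right) = 1136925 - 27900 \sqrt{2}$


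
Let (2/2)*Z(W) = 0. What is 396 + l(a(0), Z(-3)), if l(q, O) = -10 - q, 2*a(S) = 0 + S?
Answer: 386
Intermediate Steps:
Z(W) = 0
a(S) = S/2 (a(S) = (0 + S)/2 = S/2)
396 + l(a(0), Z(-3)) = 396 + (-10 - 0/2) = 396 + (-10 - 1*0) = 396 + (-10 + 0) = 396 - 10 = 386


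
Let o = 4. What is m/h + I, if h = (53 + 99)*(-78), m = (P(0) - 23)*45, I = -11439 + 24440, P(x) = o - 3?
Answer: 25690141/1976 ≈ 13001.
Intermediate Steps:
P(x) = 1 (P(x) = 4 - 3 = 1)
I = 13001
m = -990 (m = (1 - 23)*45 = -22*45 = -990)
h = -11856 (h = 152*(-78) = -11856)
m/h + I = -990/(-11856) + 13001 = -990*(-1/11856) + 13001 = 165/1976 + 13001 = 25690141/1976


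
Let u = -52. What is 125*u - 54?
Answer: -6554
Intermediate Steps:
125*u - 54 = 125*(-52) - 54 = -6500 - 54 = -6554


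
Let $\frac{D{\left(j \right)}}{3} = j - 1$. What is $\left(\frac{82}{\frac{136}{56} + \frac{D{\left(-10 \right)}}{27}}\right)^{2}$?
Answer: $\frac{6671889}{1444} \approx 4620.4$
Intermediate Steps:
$D{\left(j \right)} = -3 + 3 j$ ($D{\left(j \right)} = 3 \left(j - 1\right) = 3 \left(-1 + j\right) = -3 + 3 j$)
$\left(\frac{82}{\frac{136}{56} + \frac{D{\left(-10 \right)}}{27}}\right)^{2} = \left(\frac{82}{\frac{136}{56} + \frac{-3 + 3 \left(-10\right)}{27}}\right)^{2} = \left(\frac{82}{136 \cdot \frac{1}{56} + \left(-3 - 30\right) \frac{1}{27}}\right)^{2} = \left(\frac{82}{\frac{17}{7} - \frac{11}{9}}\right)^{2} = \left(\frac{82}{\frac{76}{63}}\right)^{2} = \left(82 \cdot \frac{63}{76}\right)^{2} = \left(\frac{2583}{38}\right)^{2} = \frac{6671889}{1444}$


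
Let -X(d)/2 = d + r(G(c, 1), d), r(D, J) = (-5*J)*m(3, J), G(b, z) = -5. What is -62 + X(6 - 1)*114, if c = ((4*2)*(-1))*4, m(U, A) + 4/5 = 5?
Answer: 22738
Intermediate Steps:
m(U, A) = 21/5 (m(U, A) = -⅘ + 5 = 21/5)
c = -32 (c = (8*(-1))*4 = -8*4 = -32)
r(D, J) = -21*J (r(D, J) = -5*J*(21/5) = -21*J)
X(d) = 40*d (X(d) = -2*(d - 21*d) = -(-40)*d = 40*d)
-62 + X(6 - 1)*114 = -62 + (40*(6 - 1))*114 = -62 + (40*5)*114 = -62 + 200*114 = -62 + 22800 = 22738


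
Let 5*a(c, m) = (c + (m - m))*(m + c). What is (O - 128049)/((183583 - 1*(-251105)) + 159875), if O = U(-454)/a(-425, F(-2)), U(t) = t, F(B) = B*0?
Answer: -4625770579/21478588375 ≈ -0.21537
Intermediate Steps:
F(B) = 0
a(c, m) = c*(c + m)/5 (a(c, m) = ((c + (m - m))*(m + c))/5 = ((c + 0)*(c + m))/5 = (c*(c + m))/5 = c*(c + m)/5)
O = -454/36125 (O = -454*(-1/(85*(-425 + 0))) = -454/((1/5)*(-425)*(-425)) = -454/36125 ≈ -0.012567)
(O - 128049)/((183583 - 1*(-251105)) + 159875) = (-454/36125 - 128049)/((183583 - 1*(-251105)) + 159875) = -4625770579/(36125*((183583 + 251105) + 159875)) = -4625770579/(36125*(434688 + 159875)) = -4625770579/36125/594563 = -4625770579/36125*1/594563 = -4625770579/21478588375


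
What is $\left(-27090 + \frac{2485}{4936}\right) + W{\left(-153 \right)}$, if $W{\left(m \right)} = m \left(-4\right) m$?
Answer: $- \frac{595901051}{4936} \approx -1.2073 \cdot 10^{5}$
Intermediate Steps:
$W{\left(m \right)} = - 4 m^{2}$ ($W{\left(m \right)} = - 4 m m = - 4 m^{2}$)
$\left(-27090 + \frac{2485}{4936}\right) + W{\left(-153 \right)} = \left(-27090 + \frac{2485}{4936}\right) - 4 \left(-153\right)^{2} = \left(-27090 + 2485 \cdot \frac{1}{4936}\right) - 93636 = \left(-27090 + \frac{2485}{4936}\right) - 93636 = - \frac{133713755}{4936} - 93636 = - \frac{595901051}{4936}$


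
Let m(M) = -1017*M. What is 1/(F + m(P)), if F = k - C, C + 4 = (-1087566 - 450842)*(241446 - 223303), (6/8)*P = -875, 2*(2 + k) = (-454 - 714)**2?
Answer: 1/27913204958 ≈ 3.5825e-11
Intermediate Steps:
k = 682110 (k = -2 + (-454 - 714)**2/2 = -2 + (1/2)*(-1168)**2 = -2 + (1/2)*1364224 = -2 + 682112 = 682110)
P = -3500/3 (P = (4/3)*(-875) = -3500/3 ≈ -1166.7)
C = -27911336348 (C = -4 + (-1087566 - 450842)*(241446 - 223303) = -4 - 1538408*18143 = -4 - 27911336344 = -27911336348)
F = 27912018458 (F = 682110 - 1*(-27911336348) = 682110 + 27911336348 = 27912018458)
1/(F + m(P)) = 1/(27912018458 - 1017*(-3500/3)) = 1/(27912018458 + 1186500) = 1/27913204958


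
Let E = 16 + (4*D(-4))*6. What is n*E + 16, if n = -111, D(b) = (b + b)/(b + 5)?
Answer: 19552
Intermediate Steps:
D(b) = 2*b/(5 + b) (D(b) = (2*b)/(5 + b) = 2*b/(5 + b))
E = -176 (E = 16 + (4*(2*(-4)/(5 - 4)))*6 = 16 + (4*(2*(-4)/1))*6 = 16 + (4*(2*(-4)*1))*6 = 16 + (4*(-8))*6 = 16 - 32*6 = 16 - 192 = -176)
n*E + 16 = -111*(-176) + 16 = 19536 + 16 = 19552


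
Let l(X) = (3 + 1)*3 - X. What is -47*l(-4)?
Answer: -752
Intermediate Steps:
l(X) = 12 - X (l(X) = 4*3 - X = 12 - X)
-47*l(-4) = -47*(12 - 1*(-4)) = -47*(12 + 4) = -47*16 = -752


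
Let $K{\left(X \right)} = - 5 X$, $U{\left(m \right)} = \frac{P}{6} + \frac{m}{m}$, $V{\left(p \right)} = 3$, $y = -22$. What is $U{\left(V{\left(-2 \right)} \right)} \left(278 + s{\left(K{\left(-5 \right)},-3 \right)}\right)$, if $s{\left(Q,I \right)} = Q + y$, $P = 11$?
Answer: $\frac{4777}{6} \approx 796.17$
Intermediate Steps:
$U{\left(m \right)} = \frac{17}{6}$ ($U{\left(m \right)} = \frac{11}{6} + \frac{m}{m} = 11 \cdot \frac{1}{6} + 1 = \frac{11}{6} + 1 = \frac{17}{6}$)
$s{\left(Q,I \right)} = -22 + Q$ ($s{\left(Q,I \right)} = Q - 22 = -22 + Q$)
$U{\left(V{\left(-2 \right)} \right)} \left(278 + s{\left(K{\left(-5 \right)},-3 \right)}\right) = \frac{17 \left(278 - -3\right)}{6} = \frac{17 \left(278 + \left(-22 + 25\right)\right)}{6} = \frac{17 \left(278 + 3\right)}{6} = \frac{17}{6} \cdot 281 = \frac{4777}{6}$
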